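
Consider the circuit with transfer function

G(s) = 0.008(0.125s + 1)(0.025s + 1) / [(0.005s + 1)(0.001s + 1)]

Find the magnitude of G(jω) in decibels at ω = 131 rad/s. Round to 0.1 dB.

-8.6 dB

At ω = 131 rad/s:
zero (1 + j131·0.125) = 1 + j16.375 → |·| ≈ 16.406, ∠ ≈ 86.51°
zero (1 + j131·0.025) = 1 + j3.275 → |·| ≈ 3.4243, ∠ ≈ 73.02°
pole (1 + j131·0.005) = 1 + j0.655 → |·| ≈ 1.1954, ∠ ≈ 33.22°
pole (1 + j131·0.001) = 1 + j0.131 → |·| ≈ 1.0085, ∠ ≈ 7.46°
|G| = 0.008 · 16.406 · 3.4243 / (1.1954 · 1.0085) ≈ 0.3728
Gain = 20 log₁₀(0.3728) ≈ -8.57 dB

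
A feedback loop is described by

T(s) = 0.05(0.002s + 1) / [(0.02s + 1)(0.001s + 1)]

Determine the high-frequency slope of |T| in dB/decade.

Each pole contributes −20 dB/decade at high frequency; each zero contributes +20 dB/decade.
Net: 1 zero(s) − 2 pole(s) → -20 dB/decade.

-20 dB/decade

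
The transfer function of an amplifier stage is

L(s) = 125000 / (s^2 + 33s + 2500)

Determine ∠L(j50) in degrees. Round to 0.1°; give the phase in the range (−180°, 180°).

At s = jω = j50:
quadratic: (j50)² + 33·j50 + 2500 = 0 + j1650 → |·| ≈ 1650, ∠ ≈ 90.00°
∠L = 0.00° − 90.00° = -90.00°

-90.0°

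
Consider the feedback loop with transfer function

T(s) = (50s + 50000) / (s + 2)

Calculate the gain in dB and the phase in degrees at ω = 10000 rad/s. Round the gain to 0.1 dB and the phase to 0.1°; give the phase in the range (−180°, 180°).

34.0 dB, -5.7°

Substitute s = j10000:
Numerator: 50(j10000) + 50000 = 50000 + j500000
Denominator: (j10000) + 2 = 2 + j10000
|N| = √(50000² + 500000²) ≈ 5.0249e+05, ∠N ≈ 84.29°
|D| = √(2² + 10000²) ≈ 10000, ∠D ≈ 89.99°
|T| = 5.0249e+05 / 10000 ≈ 50.249
Gain = 20 log₁₀(50.249) ≈ 34.02 dB
∠T = 84.29° − 89.99° = -5.70°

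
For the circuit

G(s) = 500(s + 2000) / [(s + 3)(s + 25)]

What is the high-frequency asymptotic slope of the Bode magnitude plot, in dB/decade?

-20 dB/decade

Each pole contributes −20 dB/decade at high frequency; each zero contributes +20 dB/decade.
Net: 1 zero(s) − 2 pole(s) → -20 dB/decade.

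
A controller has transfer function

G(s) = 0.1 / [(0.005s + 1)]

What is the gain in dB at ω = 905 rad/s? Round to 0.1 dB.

-33.3 dB

At ω = 905 rad/s:
pole (1 + j905·0.005) = 1 + j4.525 → |·| ≈ 4.6342, ∠ ≈ 77.54°
|G| = 0.1 · 1 / (4.6342) ≈ 0.021579
Gain = 20 log₁₀(0.021579) ≈ -33.32 dB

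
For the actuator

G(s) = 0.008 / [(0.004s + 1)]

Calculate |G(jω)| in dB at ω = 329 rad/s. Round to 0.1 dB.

At ω = 329 rad/s:
pole (1 + j329·0.004) = 1 + j1.316 → |·| ≈ 1.6528, ∠ ≈ 52.77°
|G| = 0.008 · 1 / (1.6528) ≈ 0.0048403
Gain = 20 log₁₀(0.0048403) ≈ -46.30 dB

-46.3 dB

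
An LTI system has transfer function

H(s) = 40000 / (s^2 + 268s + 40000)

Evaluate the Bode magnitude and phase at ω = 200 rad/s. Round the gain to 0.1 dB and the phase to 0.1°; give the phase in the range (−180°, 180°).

-2.5 dB, -90.0°

At s = jω = j200:
quadratic: (j200)² + 268·j200 + 40000 = 0 + j53600 → |·| ≈ 53600, ∠ ≈ 90.00°
|H| = 40000 / 53600 ≈ 0.74627
Gain = 20 log₁₀(0.74627) ≈ -2.54 dB
∠H = 0.00° − 90.00° = -90.00°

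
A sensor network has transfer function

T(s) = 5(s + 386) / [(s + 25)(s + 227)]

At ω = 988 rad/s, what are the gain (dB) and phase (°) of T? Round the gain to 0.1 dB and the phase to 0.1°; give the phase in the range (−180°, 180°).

-45.5 dB, -97.0°

At s = jω = j988:
zero (s+386): 386 + j988 → |·| = √(386²+988²) = √1125140 ≈ 1060.7, ∠ = arctan(988/386) ≈ 68.66°
pole (s+25): 25 + j988 → |·| = √(25²+988²) = √976769 ≈ 988.32, ∠ = arctan(988/25) ≈ 88.55°
pole (s+227): 227 + j988 → |·| = √(227²+988²) = √1027673 ≈ 1013.7, ∠ = arctan(988/227) ≈ 77.06°
|T| = 5 · 1060.7 / 1.0019e+06 ≈ 0.0052934
Gain = 20 log₁₀(0.0052934) ≈ -45.53 dB
∠T = 68.66° − 165.61° = -96.95°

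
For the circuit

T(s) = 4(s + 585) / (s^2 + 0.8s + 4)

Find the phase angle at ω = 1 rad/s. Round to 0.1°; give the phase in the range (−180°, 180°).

-14.8°

At s = jω = j1:
zero (s+585): 585 + j1 → |·| = √(585²+1²) = √342226 ≈ 585, ∠ = arctan(1/585) ≈ 0.10°
quadratic: (j1)² + 0.8·j1 + 4 = 3 + j0.8 → |·| ≈ 3.1048, ∠ ≈ 14.93°
∠T = 0.10° − 14.93° = -14.83°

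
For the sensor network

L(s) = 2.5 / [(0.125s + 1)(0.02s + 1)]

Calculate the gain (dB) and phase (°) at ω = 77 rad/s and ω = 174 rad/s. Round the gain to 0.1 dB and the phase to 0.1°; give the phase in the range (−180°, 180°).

At ω = 77 rad/s:
pole (1 + j77·0.125) = 1 + j9.625 → |·| ≈ 9.6768, ∠ ≈ 84.07°
pole (1 + j77·0.02) = 1 + j1.54 → |·| ≈ 1.8362, ∠ ≈ 57.00°
|L| = 2.5 · 1 / (9.6768 · 1.8362) ≈ 0.1407
Gain = 20 log₁₀(0.1407) ≈ -17.03 dB
∠L = (0°) − (84.07° + 57.00°) = -141.07°

At ω = 174 rad/s:
pole (1 + j174·0.125) = 1 + j21.75 → |·| ≈ 21.773, ∠ ≈ 87.37°
pole (1 + j174·0.02) = 1 + j3.48 → |·| ≈ 3.6208, ∠ ≈ 73.97°
|L| = 2.5 · 1 / (21.773 · 3.6208) ≈ 0.031712
Gain = 20 log₁₀(0.031712) ≈ -29.98 dB
∠L = (0°) − (87.37° + 73.97°) = -161.34°

ω = 77: -17.0 dB, -141.1°; ω = 174: -30.0 dB, -161.3°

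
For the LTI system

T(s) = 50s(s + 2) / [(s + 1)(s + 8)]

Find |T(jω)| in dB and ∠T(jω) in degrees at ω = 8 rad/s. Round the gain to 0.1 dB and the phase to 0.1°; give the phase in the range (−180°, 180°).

31.2 dB, 38.1°

At s = jω = j8:
zero (s+2): 2 + j8 → |·| = √(2²+8²) = √68 ≈ 8.2462, ∠ = arctan(8/2) ≈ 75.96°
zero at origin: s = j8 → |·| = 8, ∠ = 90.00°
pole (s+1): 1 + j8 → |·| = √(1²+8²) = √65 ≈ 8.0623, ∠ = arctan(8/1) ≈ 82.87°
pole (s+8): 8 + j8 → |·| = √(8²+8²) = √128 ≈ 11.314, ∠ = arctan(8/8) ≈ 45.00°
|T| = 50 · 65.97 / 91.217 ≈ 36.161
Gain = 20 log₁₀(36.161) ≈ 31.16 dB
∠T = 165.96° − 127.87° = 38.09°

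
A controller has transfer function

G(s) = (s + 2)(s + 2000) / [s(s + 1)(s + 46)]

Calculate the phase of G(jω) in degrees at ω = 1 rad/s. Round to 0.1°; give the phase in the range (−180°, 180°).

At s = jω = j1:
zero (s+2): 2 + j1 → |·| = √(2²+1²) = √5 ≈ 2.2361, ∠ = arctan(1/2) ≈ 26.57°
zero (s+2000): 2000 + j1 → |·| = √(2000²+1²) = √4000001 ≈ 2000, ∠ = arctan(1/2000) ≈ 0.03°
pole (s+1): 1 + j1 → |·| = √(1²+1²) = √2 ≈ 1.4142, ∠ = arctan(1/1) ≈ 45.00°
pole (s+46): 46 + j1 → |·| = √(46²+1²) = √2117 ≈ 46.011, ∠ = arctan(1/46) ≈ 1.25°
pole at origin: |s| = 1, ∠ = 90.00° (in denominator)
∠G = 26.60° − 136.25° = -109.65°

-109.7°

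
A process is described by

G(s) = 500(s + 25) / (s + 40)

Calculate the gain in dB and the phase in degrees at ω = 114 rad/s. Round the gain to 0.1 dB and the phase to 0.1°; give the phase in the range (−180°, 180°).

At s = jω = j114:
zero (s+25): 25 + j114 → |·| = √(25²+114²) = √13621 ≈ 116.71, ∠ = arctan(114/25) ≈ 77.63°
pole (s+40): 40 + j114 → |·| = √(40²+114²) = √14596 ≈ 120.81, ∠ = arctan(114/40) ≈ 70.67°
|G| = 500 · 116.71 / 120.81 ≈ 483.03
Gain = 20 log₁₀(483.03) ≈ 53.68 dB
∠G = 77.63° − 70.67° = 6.96°

53.7 dB, 7.0°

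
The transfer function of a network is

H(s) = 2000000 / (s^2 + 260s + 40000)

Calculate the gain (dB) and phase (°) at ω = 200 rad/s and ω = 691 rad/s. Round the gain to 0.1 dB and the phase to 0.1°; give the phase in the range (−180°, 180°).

ω = 200: 31.7 dB, -90.0°; ω = 691: 12.5 dB, -157.7°

At s = jω = j200:
quadratic: (j200)² + 260·j200 + 40000 = 0 + j52000 → |·| ≈ 52000, ∠ ≈ 90.00°
|H| = 2000000 / 52000 ≈ 38.462
Gain = 20 log₁₀(38.462) ≈ 31.70 dB
∠H = 0.00° − 90.00° = -90.00°

At s = jω = j691:
quadratic: (j691)² + 260·j691 + 40000 = -437481 + j179660 → |·| ≈ 4.7293e+05, ∠ ≈ 157.67°
|H| = 2000000 / 4.7293e+05 ≈ 4.229
Gain = 20 log₁₀(4.229) ≈ 12.52 dB
∠H = 0.00° − 157.67° = -157.67°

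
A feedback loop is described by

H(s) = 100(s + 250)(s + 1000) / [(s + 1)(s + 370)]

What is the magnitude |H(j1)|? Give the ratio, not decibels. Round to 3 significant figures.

4.78e+04

At s = jω = j1:
zero (s+250): 250 + j1 → |·| = √(250²+1²) = √62501 ≈ 250, ∠ = arctan(1/250) ≈ 0.23°
zero (s+1000): 1000 + j1 → |·| = √(1000²+1²) = √1000001 ≈ 1000, ∠ = arctan(1/1000) ≈ 0.06°
pole (s+1): 1 + j1 → |·| = √(1²+1²) = √2 ≈ 1.4142, ∠ = arctan(1/1) ≈ 45.00°
pole (s+370): 370 + j1 → |·| = √(370²+1²) = √136901 ≈ 370, ∠ = arctan(1/370) ≈ 0.15°
|H| = 100 · 2.5e+05 / 523.25 ≈ 47778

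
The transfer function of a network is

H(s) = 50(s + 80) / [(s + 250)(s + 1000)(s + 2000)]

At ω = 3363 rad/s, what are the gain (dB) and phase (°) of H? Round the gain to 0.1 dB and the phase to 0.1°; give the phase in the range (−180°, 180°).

-108.8 dB, -129.8°

At s = jω = j3363:
zero (s+80): 80 + j3363 → |·| = √(80²+3363²) = √11316169 ≈ 3364, ∠ = arctan(3363/80) ≈ 88.64°
pole (s+250): 250 + j3363 → |·| = √(250²+3363²) = √11372269 ≈ 3372.3, ∠ = arctan(3363/250) ≈ 85.75°
pole (s+1000): 1000 + j3363 → |·| = √(1000²+3363²) = √12309769 ≈ 3508.5, ∠ = arctan(3363/1000) ≈ 73.44°
pole (s+2000): 2000 + j3363 → |·| = √(2000²+3363²) = √15309769 ≈ 3912.8, ∠ = arctan(3363/2000) ≈ 59.26°
|H| = 50 · 3364 / 4.6295e+10 ≈ 3.6332e-06
Gain = 20 log₁₀(3.6332e-06) ≈ -108.79 dB
∠H = 88.64° − 218.45° = -129.81°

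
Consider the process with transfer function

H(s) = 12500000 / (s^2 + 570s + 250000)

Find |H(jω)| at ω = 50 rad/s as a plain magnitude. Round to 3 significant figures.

50.2

At s = jω = j50:
quadratic: (j50)² + 570·j50 + 250000 = 247500 + j28500 → |·| ≈ 2.4914e+05, ∠ ≈ 6.57°
|H| = 12500000 / 2.4914e+05 ≈ 50.173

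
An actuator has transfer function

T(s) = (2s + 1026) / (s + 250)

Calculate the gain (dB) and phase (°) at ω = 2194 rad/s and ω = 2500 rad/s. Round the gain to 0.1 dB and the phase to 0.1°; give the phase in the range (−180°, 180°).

ω = 2194: 6.2 dB, -6.7°; ω = 2500: 6.2 dB, -5.9°

Substitute s = j2194:
Numerator: 2(j2194) + 1026 = 1026 + j4388
Denominator: (j2194) + 250 = 250 + j2194
|N| = √(1026² + 4388²) ≈ 4506.4, ∠N ≈ 76.84°
|D| = √(250² + 2194²) ≈ 2208.2, ∠D ≈ 83.50°
|T| = 4506.4 / 2208.2 ≈ 2.0408
Gain = 20 log₁₀(2.0408) ≈ 6.20 dB
∠T = 76.84° − 83.50° = -6.66°

Substitute s = j2500:
Numerator: 2(j2500) + 1026 = 1026 + j5000
Denominator: (j2500) + 250 = 250 + j2500
|N| = √(1026² + 5000²) ≈ 5104.2, ∠N ≈ 78.40°
|D| = √(250² + 2500²) ≈ 2512.5, ∠D ≈ 84.29°
|T| = 5104.2 / 2512.5 ≈ 2.0315
Gain = 20 log₁₀(2.0315) ≈ 6.16 dB
∠T = 78.40° − 84.29° = -5.89°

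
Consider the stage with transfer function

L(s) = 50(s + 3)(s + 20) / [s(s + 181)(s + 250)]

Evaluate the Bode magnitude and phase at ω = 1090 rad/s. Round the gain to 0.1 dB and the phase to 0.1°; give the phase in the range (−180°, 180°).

-27.1 dB, -68.9°

At s = jω = j1090:
zero (s+3): 3 + j1090 → |·| = √(3²+1090²) = √1188109 ≈ 1090, ∠ = arctan(1090/3) ≈ 89.84°
zero (s+20): 20 + j1090 → |·| = √(20²+1090²) = √1188500 ≈ 1090.2, ∠ = arctan(1090/20) ≈ 88.95°
pole (s+181): 181 + j1090 → |·| = √(181²+1090²) = √1220861 ≈ 1104.9, ∠ = arctan(1090/181) ≈ 80.57°
pole (s+250): 250 + j1090 → |·| = √(250²+1090²) = √1250600 ≈ 1118.3, ∠ = arctan(1090/250) ≈ 77.08°
pole at origin: |s| = 1090, ∠ = 90.00° (in denominator)
|L| = 50 · 1.1883e+06 / 1.3468e+09 ≈ 0.044116
Gain = 20 log₁₀(0.044116) ≈ -27.11 dB
∠L = 178.79° − 247.65° = -68.86°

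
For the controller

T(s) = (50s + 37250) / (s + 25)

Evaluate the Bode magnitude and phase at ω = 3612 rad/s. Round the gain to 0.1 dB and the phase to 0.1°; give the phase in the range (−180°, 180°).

34.2 dB, -11.3°

Substitute s = j3612:
Numerator: 50(j3612) + 37250 = 37250 + j180600
Denominator: (j3612) + 25 = 25 + j3612
|N| = √(37250² + 180600²) ≈ 1.844e+05, ∠N ≈ 78.35°
|D| = √(25² + 3612²) ≈ 3612.1, ∠D ≈ 89.60°
|T| = 1.844e+05 / 3612.1 ≈ 51.051
Gain = 20 log₁₀(51.051) ≈ 34.16 dB
∠T = 78.35° − 89.60° = -11.25°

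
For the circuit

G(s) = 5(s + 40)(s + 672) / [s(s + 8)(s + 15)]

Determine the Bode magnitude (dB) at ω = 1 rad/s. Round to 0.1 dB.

At s = jω = j1:
zero (s+40): 40 + j1 → |·| = √(40²+1²) = √1601 ≈ 40.012, ∠ = arctan(1/40) ≈ 1.43°
zero (s+672): 672 + j1 → |·| = √(672²+1²) = √451585 ≈ 672, ∠ = arctan(1/672) ≈ 0.09°
pole (s+8): 8 + j1 → |·| = √(8²+1²) = √65 ≈ 8.0623, ∠ = arctan(1/8) ≈ 7.13°
pole (s+15): 15 + j1 → |·| = √(15²+1²) = √226 ≈ 15.033, ∠ = arctan(1/15) ≈ 3.81°
pole at origin: |s| = 1, ∠ = 90.00° (in denominator)
|G| = 5 · 26888 / 121.2 ≈ 1109.2
Gain = 20 log₁₀(1109.2) ≈ 60.90 dB

60.9 dB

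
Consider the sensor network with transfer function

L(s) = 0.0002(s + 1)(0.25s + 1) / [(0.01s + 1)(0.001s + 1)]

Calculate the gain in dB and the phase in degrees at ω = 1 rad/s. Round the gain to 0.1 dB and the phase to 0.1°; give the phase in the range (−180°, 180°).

At ω = 1 rad/s:
zero (1 + j1·1) = 1 + j1 → |·| ≈ 1.4142, ∠ ≈ 45.00°
zero (1 + j1·0.25) = 1 + j0.25 → |·| ≈ 1.0308, ∠ ≈ 14.04°
pole (1 + j1·0.01) = 1 + j0.01 → |·| ≈ 1, ∠ ≈ 0.57°
pole (1 + j1·0.001) = 1 + j0.001 → |·| ≈ 1, ∠ ≈ 0.06°
|L| = 0.0002 · 1.4142 · 1.0308 / (1 · 1) ≈ 0.00029155
Gain = 20 log₁₀(0.00029155) ≈ -70.71 dB
∠L = (45.00° + 14.04°) − (0.57° + 0.06°) = 58.41°

-70.7 dB, 58.4°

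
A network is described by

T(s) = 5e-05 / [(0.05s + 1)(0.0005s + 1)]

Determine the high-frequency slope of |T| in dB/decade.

Each pole contributes −20 dB/decade at high frequency; each zero contributes +20 dB/decade.
Net: 0 zero(s) − 2 pole(s) → -40 dB/decade.

-40 dB/decade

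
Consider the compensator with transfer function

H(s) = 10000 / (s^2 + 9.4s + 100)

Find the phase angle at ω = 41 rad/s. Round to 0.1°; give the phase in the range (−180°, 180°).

-166.3°

At s = jω = j41:
quadratic: (j41)² + 9.4·j41 + 100 = -1581 + j385.4 → |·| ≈ 1627.3, ∠ ≈ 166.30°
∠H = 0.00° − 166.30° = -166.30°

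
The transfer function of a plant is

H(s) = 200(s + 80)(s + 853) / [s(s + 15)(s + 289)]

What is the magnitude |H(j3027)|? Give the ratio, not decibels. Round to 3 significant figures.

At s = jω = j3027:
zero (s+80): 80 + j3027 → |·| = √(80²+3027²) = √9169129 ≈ 3028.1, ∠ = arctan(3027/80) ≈ 88.49°
zero (s+853): 853 + j3027 → |·| = √(853²+3027²) = √9890338 ≈ 3144.9, ∠ = arctan(3027/853) ≈ 74.26°
pole (s+15): 15 + j3027 → |·| = √(15²+3027²) = √9162954 ≈ 3027, ∠ = arctan(3027/15) ≈ 89.72°
pole (s+289): 289 + j3027 → |·| = √(289²+3027²) = √9246250 ≈ 3040.8, ∠ = arctan(3027/289) ≈ 84.55°
pole at origin: |s| = 3027, ∠ = 90.00° (in denominator)
|H| = 200 · 9.5231e+06 / 2.7862e+10 ≈ 0.068359

0.0684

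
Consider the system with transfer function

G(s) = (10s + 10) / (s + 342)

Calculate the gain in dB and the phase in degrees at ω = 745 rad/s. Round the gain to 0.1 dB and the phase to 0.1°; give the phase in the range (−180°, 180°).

19.2 dB, 24.6°

Substitute s = j745:
Numerator: 10(j745) + 10 = 10 + j7450
Denominator: (j745) + 342 = 342 + j745
|N| = √(10² + 7450²) ≈ 7450, ∠N ≈ 89.92°
|D| = √(342² + 745²) ≈ 819.75, ∠D ≈ 65.34°
|G| = 7450 / 819.75 ≈ 9.0881
Gain = 20 log₁₀(9.0881) ≈ 19.17 dB
∠G = 89.92° − 65.34° = 24.58°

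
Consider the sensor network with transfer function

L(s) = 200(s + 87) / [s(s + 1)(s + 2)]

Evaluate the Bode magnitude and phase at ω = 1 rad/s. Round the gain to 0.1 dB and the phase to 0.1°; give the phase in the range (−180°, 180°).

At s = jω = j1:
zero (s+87): 87 + j1 → |·| = √(87²+1²) = √7570 ≈ 87.006, ∠ = arctan(1/87) ≈ 0.66°
pole (s+1): 1 + j1 → |·| = √(1²+1²) = √2 ≈ 1.4142, ∠ = arctan(1/1) ≈ 45.00°
pole (s+2): 2 + j1 → |·| = √(2²+1²) = √5 ≈ 2.2361, ∠ = arctan(1/2) ≈ 26.57°
pole at origin: |s| = 1, ∠ = 90.00° (in denominator)
|L| = 200 · 87.006 / 3.1623 ≈ 5502.7
Gain = 20 log₁₀(5502.7) ≈ 74.81 dB
∠L = 0.66° − 161.57° = -160.91°

74.8 dB, -160.9°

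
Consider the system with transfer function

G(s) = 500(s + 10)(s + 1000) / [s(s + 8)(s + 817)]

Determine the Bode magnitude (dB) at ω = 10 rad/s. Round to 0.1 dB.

36.6 dB

At s = jω = j10:
zero (s+10): 10 + j10 → |·| = √(10²+10²) = √200 ≈ 14.142, ∠ = arctan(10/10) ≈ 45.00°
zero (s+1000): 1000 + j10 → |·| = √(1000²+10²) = √1000100 ≈ 1000, ∠ = arctan(10/1000) ≈ 0.57°
pole (s+8): 8 + j10 → |·| = √(8²+10²) = √164 ≈ 12.806, ∠ = arctan(10/8) ≈ 51.34°
pole (s+817): 817 + j10 → |·| = √(817²+10²) = √667589 ≈ 817.06, ∠ = arctan(10/817) ≈ 0.70°
pole at origin: |s| = 10, ∠ = 90.00° (in denominator)
|G| = 500 · 14142 / 1.0463e+05 ≈ 67.581
Gain = 20 log₁₀(67.581) ≈ 36.60 dB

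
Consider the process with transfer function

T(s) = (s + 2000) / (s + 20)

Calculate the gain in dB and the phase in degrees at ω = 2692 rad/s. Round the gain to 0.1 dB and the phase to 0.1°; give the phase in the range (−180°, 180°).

1.9 dB, -36.2°

Substitute s = j2692:
Numerator: (j2692) + 2000 = 2000 + j2692
Denominator: (j2692) + 20 = 20 + j2692
|N| = √(2000² + 2692²) ≈ 3353.6, ∠N ≈ 53.39°
|D| = √(20² + 2692²) ≈ 2692.1, ∠D ≈ 89.57°
|T| = 3353.6 / 2692.1 ≈ 1.2457
Gain = 20 log₁₀(1.2457) ≈ 1.91 dB
∠T = 53.39° − 89.57° = -36.18°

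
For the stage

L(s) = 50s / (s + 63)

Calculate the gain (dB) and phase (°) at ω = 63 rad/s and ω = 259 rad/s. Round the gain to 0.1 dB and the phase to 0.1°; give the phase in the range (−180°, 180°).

At s = jω = j63:
zero at origin: s = j63 → |·| = 63, ∠ = 90.00°
pole (s+63): 63 + j63 → |·| = √(63²+63²) = √7938 ≈ 89.095, ∠ = arctan(63/63) ≈ 45.00°
|L| = 50 · 63 / 89.095 ≈ 35.356
Gain = 20 log₁₀(35.356) ≈ 30.97 dB
∠L = 90.00° − 45.00° = 45.00°

At s = jω = j259:
zero at origin: s = j259 → |·| = 259, ∠ = 90.00°
pole (s+63): 63 + j259 → |·| = √(63²+259²) = √71050 ≈ 266.55, ∠ = arctan(259/63) ≈ 76.33°
|L| = 50 · 259 / 266.55 ≈ 48.584
Gain = 20 log₁₀(48.584) ≈ 33.73 dB
∠L = 90.00° − 76.33° = 13.67°

ω = 63: 31.0 dB, 45.0°; ω = 259: 33.7 dB, 13.7°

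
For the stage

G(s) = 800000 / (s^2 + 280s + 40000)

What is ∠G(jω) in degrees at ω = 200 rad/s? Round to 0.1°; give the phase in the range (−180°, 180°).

-90.0°

At s = jω = j200:
quadratic: (j200)² + 280·j200 + 40000 = 0 + j56000 → |·| ≈ 56000, ∠ ≈ 90.00°
∠G = 0.00° − 90.00° = -90.00°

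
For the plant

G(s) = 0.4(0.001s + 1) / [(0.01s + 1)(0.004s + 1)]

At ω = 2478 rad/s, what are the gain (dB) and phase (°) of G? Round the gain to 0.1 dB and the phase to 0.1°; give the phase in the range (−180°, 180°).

At ω = 2478 rad/s:
zero (1 + j2478·0.001) = 1 + j2.478 → |·| ≈ 2.6722, ∠ ≈ 68.02°
pole (1 + j2478·0.01) = 1 + j24.78 → |·| ≈ 24.8, ∠ ≈ 87.69°
pole (1 + j2478·0.004) = 1 + j9.912 → |·| ≈ 9.9623, ∠ ≈ 84.24°
|G| = 0.4 · 2.6722 / (24.8 · 9.9623) ≈ 0.0043263
Gain = 20 log₁₀(0.0043263) ≈ -47.28 dB
∠G = (68.02°) − (87.69° + 84.24°) = -103.91°

-47.3 dB, -103.9°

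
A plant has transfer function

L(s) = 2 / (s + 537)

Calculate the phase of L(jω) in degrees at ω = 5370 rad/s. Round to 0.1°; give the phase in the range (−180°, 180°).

-84.3°

At s = jω = j5370:
pole (s+537): 537 + j5370 → |·| = √(537²+5370²) = √29125269 ≈ 5396.8, ∠ = arctan(5370/537) ≈ 84.29°
∠L = 0.00° − 84.29° = -84.29°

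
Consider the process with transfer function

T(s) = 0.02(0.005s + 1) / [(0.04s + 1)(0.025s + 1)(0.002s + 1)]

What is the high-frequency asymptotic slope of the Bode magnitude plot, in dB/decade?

-40 dB/decade

Each pole contributes −20 dB/decade at high frequency; each zero contributes +20 dB/decade.
Net: 1 zero(s) − 3 pole(s) → -40 dB/decade.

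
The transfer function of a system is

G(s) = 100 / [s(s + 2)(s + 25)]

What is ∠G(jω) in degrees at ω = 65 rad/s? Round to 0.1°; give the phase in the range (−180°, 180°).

At s = jω = j65:
pole (s+2): 2 + j65 → |·| = √(2²+65²) = √4229 ≈ 65.031, ∠ = arctan(65/2) ≈ 88.24°
pole (s+25): 25 + j65 → |·| = √(25²+65²) = √4850 ≈ 69.642, ∠ = arctan(65/25) ≈ 68.96°
pole at origin: |s| = 65, ∠ = 90.00° (in denominator)
∠G = 0.00° − 247.20° = -247.20° ≡ 112.80° (principal value)

112.8°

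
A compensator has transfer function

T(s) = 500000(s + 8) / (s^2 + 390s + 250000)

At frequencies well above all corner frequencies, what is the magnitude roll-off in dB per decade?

Each pole contributes −20 dB/decade at high frequency; each zero contributes +20 dB/decade.
Net: 1 zero(s) − 2 pole(s) → -20 dB/decade.

-20 dB/decade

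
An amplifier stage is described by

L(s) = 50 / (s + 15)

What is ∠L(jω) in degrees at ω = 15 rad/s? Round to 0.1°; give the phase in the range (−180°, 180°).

-45.0°

At s = jω = j15:
pole (s+15): 15 + j15 → |·| = √(15²+15²) = √450 ≈ 21.213, ∠ = arctan(15/15) ≈ 45.00°
∠L = 0.00° − 45.00° = -45.00°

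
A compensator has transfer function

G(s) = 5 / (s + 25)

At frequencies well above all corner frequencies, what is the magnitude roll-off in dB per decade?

Each pole contributes −20 dB/decade at high frequency; each zero contributes +20 dB/decade.
Net: 0 zero(s) − 1 pole(s) → -20 dB/decade.

-20 dB/decade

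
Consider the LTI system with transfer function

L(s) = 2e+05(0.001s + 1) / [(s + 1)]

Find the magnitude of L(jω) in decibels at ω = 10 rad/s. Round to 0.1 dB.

At ω = 10 rad/s:
zero (1 + j10·0.001) = 1 + j0.01 → |·| ≈ 1, ∠ ≈ 0.57°
pole (1 + j10·1) = 1 + j10 → |·| ≈ 10.05, ∠ ≈ 84.29°
|L| = 2e+05 · 1 / (10.05) ≈ 19900
Gain = 20 log₁₀(19900) ≈ 85.98 dB

86.0 dB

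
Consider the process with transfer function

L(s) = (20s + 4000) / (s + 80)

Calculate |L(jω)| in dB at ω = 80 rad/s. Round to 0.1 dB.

31.6 dB

Substitute s = j80:
Numerator: 20(j80) + 4000 = 4000 + j1600
Denominator: (j80) + 80 = 80 + j80
|N| = √(4000² + 1600²) ≈ 4308.1, ∠N ≈ 21.80°
|D| = √(80² + 80²) ≈ 113.14, ∠D ≈ 45.00°
|L| = 4308.1 / 113.14 ≈ 38.078
Gain = 20 log₁₀(38.078) ≈ 31.61 dB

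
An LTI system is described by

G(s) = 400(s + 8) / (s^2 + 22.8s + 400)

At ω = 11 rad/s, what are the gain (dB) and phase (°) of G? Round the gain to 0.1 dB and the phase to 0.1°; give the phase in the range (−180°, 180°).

At s = jω = j11:
zero (s+8): 8 + j11 → |·| = √(8²+11²) = √185 ≈ 13.601, ∠ = arctan(11/8) ≈ 53.97°
quadratic: (j11)² + 22.8·j11 + 400 = 279 + j250.8 → |·| ≈ 375.16, ∠ ≈ 41.95°
|G| = 400 · 13.601 / 375.16 ≈ 14.502
Gain = 20 log₁₀(14.502) ≈ 23.23 dB
∠G = 53.97° − 41.95° = 12.02°

23.2 dB, 12.0°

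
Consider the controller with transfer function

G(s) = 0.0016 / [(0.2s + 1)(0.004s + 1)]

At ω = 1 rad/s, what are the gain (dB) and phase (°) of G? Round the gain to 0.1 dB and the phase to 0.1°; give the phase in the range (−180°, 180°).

At ω = 1 rad/s:
pole (1 + j1·0.2) = 1 + j0.2 → |·| ≈ 1.0198, ∠ ≈ 11.31°
pole (1 + j1·0.004) = 1 + j0.004 → |·| ≈ 1, ∠ ≈ 0.23°
|G| = 0.0016 · 1 / (1.0198 · 1) ≈ 0.0015689
Gain = 20 log₁₀(0.0015689) ≈ -56.09 dB
∠G = (0°) − (11.31° + 0.23°) = -11.54°

-56.1 dB, -11.5°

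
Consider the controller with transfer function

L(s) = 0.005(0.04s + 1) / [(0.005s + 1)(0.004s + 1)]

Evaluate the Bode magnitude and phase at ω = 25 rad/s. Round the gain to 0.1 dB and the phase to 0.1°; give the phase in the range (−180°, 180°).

At ω = 25 rad/s:
zero (1 + j25·0.04) = 1 + j1 → |·| ≈ 1.4142, ∠ ≈ 45.00°
pole (1 + j25·0.005) = 1 + j0.125 → |·| ≈ 1.0078, ∠ ≈ 7.13°
pole (1 + j25·0.004) = 1 + j0.1 → |·| ≈ 1.005, ∠ ≈ 5.71°
|L| = 0.005 · 1.4142 / (1.0078 · 1.005) ≈ 0.0069814
Gain = 20 log₁₀(0.0069814) ≈ -43.12 dB
∠L = (45.00°) − (7.13° + 5.71°) = 32.16°

-43.1 dB, 32.2°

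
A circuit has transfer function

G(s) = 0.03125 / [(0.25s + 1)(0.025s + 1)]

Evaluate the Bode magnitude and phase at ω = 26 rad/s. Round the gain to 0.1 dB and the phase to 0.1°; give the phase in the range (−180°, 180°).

At ω = 26 rad/s:
pole (1 + j26·0.25) = 1 + j6.5 → |·| ≈ 6.5765, ∠ ≈ 81.25°
pole (1 + j26·0.025) = 1 + j0.65 → |·| ≈ 1.1927, ∠ ≈ 33.02°
|G| = 0.03125 · 1 / (6.5765 · 1.1927) ≈ 0.003984
Gain = 20 log₁₀(0.003984) ≈ -47.99 dB
∠G = (0°) − (81.25° + 33.02°) = -114.27°

-48.0 dB, -114.3°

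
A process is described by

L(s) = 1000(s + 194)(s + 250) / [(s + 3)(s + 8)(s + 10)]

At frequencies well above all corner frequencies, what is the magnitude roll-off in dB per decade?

Each pole contributes −20 dB/decade at high frequency; each zero contributes +20 dB/decade.
Net: 2 zero(s) − 3 pole(s) → -20 dB/decade.

-20 dB/decade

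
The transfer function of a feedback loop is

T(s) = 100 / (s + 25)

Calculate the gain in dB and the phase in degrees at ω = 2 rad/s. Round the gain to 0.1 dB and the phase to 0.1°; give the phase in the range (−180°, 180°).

At s = jω = j2:
pole (s+25): 25 + j2 → |·| = √(25²+2²) = √629 ≈ 25.08, ∠ = arctan(2/25) ≈ 4.57°
|T| = 100 / 25.08 ≈ 3.9872
Gain = 20 log₁₀(3.9872) ≈ 12.01 dB
∠T = 0.00° − 4.57° = -4.57°

12.0 dB, -4.6°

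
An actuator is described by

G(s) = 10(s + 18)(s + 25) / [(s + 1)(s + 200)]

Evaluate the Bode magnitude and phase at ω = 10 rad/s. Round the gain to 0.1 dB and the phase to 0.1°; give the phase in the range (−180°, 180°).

8.8 dB, -36.3°

At s = jω = j10:
zero (s+18): 18 + j10 → |·| = √(18²+10²) = √424 ≈ 20.591, ∠ = arctan(10/18) ≈ 29.05°
zero (s+25): 25 + j10 → |·| = √(25²+10²) = √725 ≈ 26.926, ∠ = arctan(10/25) ≈ 21.80°
pole (s+1): 1 + j10 → |·| = √(1²+10²) = √101 ≈ 10.05, ∠ = arctan(10/1) ≈ 84.29°
pole (s+200): 200 + j10 → |·| = √(200²+10²) = √40100 ≈ 200.25, ∠ = arctan(10/200) ≈ 2.86°
|G| = 10 · 554.43 / 2012.5 ≈ 2.7549
Gain = 20 log₁₀(2.7549) ≈ 8.80 dB
∠G = 50.85° − 87.15° = -36.30°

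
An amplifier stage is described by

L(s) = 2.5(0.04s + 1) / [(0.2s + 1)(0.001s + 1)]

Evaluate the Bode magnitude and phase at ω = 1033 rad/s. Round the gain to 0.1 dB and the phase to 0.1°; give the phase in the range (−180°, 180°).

At ω = 1033 rad/s:
zero (1 + j1033·0.04) = 1 + j41.32 → |·| ≈ 41.332, ∠ ≈ 88.61°
pole (1 + j1033·0.2) = 1 + j206.6 → |·| ≈ 206.6, ∠ ≈ 89.72°
pole (1 + j1033·0.001) = 1 + j1.033 → |·| ≈ 1.4377, ∠ ≈ 45.93°
|L| = 2.5 · 41.332 / (206.6 · 1.4377) ≈ 0.34788
Gain = 20 log₁₀(0.34788) ≈ -9.17 dB
∠L = (88.61°) − (89.72° + 45.93°) = -47.04°

-9.2 dB, -47.0°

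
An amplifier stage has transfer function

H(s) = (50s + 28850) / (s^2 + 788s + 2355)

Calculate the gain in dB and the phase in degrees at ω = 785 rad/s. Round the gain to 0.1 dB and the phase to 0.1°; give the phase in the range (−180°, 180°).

-25.1 dB, -81.1°

Substitute s = j785:
Numerator: 50(j785) + 28850 = 28850 + j39250
Denominator: (j785)^2 + 788(j785) + 2355 = -613870 + j618580
|N| = √(28850² + 39250²) ≈ 48712, ∠N ≈ 53.68°
|D| = √(613870² + 618580²) ≈ 8.7148e+05, ∠D ≈ 134.78°
|H| = 48712 / 8.7148e+05 ≈ 0.055896
Gain = 20 log₁₀(0.055896) ≈ -25.05 dB
∠H = 53.68° − 134.78° = -81.10°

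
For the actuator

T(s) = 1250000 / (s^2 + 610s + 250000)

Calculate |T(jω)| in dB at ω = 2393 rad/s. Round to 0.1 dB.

-13.1 dB

At s = jω = j2393:
quadratic: (j2393)² + 610·j2393 + 250000 = -5476449 + j1459730 → |·| ≈ 5.6677e+06, ∠ ≈ 165.07°
|T| = 1250000 / 5.6677e+06 ≈ 0.22055
Gain = 20 log₁₀(0.22055) ≈ -13.13 dB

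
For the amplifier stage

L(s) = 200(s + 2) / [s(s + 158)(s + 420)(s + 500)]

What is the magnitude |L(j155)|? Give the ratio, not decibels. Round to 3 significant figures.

3.86e-06

At s = jω = j155:
zero (s+2): 2 + j155 → |·| = √(2²+155²) = √24029 ≈ 155.01, ∠ = arctan(155/2) ≈ 89.26°
pole (s+158): 158 + j155 → |·| = √(158²+155²) = √48989 ≈ 221.33, ∠ = arctan(155/158) ≈ 44.45°
pole (s+420): 420 + j155 → |·| = √(420²+155²) = √200425 ≈ 447.69, ∠ = arctan(155/420) ≈ 20.26°
pole (s+500): 500 + j155 → |·| = √(500²+155²) = √274025 ≈ 523.47, ∠ = arctan(155/500) ≈ 17.22°
pole at origin: |s| = 155, ∠ = 90.00° (in denominator)
|L| = 200 · 155.01 / 8.0397e+09 ≈ 3.8561e-06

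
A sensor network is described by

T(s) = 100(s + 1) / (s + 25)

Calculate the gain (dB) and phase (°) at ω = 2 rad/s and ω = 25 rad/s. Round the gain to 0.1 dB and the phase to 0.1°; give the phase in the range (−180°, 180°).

ω = 2: 19.0 dB, 58.9°; ω = 25: 37.0 dB, 42.7°

At s = jω = j2:
zero (s+1): 1 + j2 → |·| = √(1²+2²) = √5 ≈ 2.2361, ∠ = arctan(2/1) ≈ 63.43°
pole (s+25): 25 + j2 → |·| = √(25²+2²) = √629 ≈ 25.08, ∠ = arctan(2/25) ≈ 4.57°
|T| = 100 · 2.2361 / 25.08 ≈ 8.9159
Gain = 20 log₁₀(8.9159) ≈ 19.00 dB
∠T = 63.43° − 4.57° = 58.86°

At s = jω = j25:
zero (s+1): 1 + j25 → |·| = √(1²+25²) = √626 ≈ 25.02, ∠ = arctan(25/1) ≈ 87.71°
pole (s+25): 25 + j25 → |·| = √(25²+25²) = √1250 ≈ 35.355, ∠ = arctan(25/25) ≈ 45.00°
|T| = 100 · 25.02 / 35.355 ≈ 70.768
Gain = 20 log₁₀(70.768) ≈ 37.00 dB
∠T = 87.71° − 45.00° = 42.71°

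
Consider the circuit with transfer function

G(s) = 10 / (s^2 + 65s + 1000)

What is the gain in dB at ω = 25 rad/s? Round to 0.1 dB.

Substitute s = j25:
Numerator: 10 = 10 + j0
Denominator: (j25)^2 + 65(j25) + 1000 = 375 + j1625
|N| = √(10² + 0²) ≈ 10, ∠N ≈ 0.00°
|D| = √(375² + 1625²) ≈ 1667.7, ∠D ≈ 77.01°
|G| = 10 / 1667.7 ≈ 0.0059963
Gain = 20 log₁₀(0.0059963) ≈ -44.44 dB

-44.4 dB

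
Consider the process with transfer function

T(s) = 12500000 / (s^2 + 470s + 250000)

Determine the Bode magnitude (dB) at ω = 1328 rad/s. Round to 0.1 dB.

17.7 dB

At s = jω = j1328:
quadratic: (j1328)² + 470·j1328 + 250000 = -1513584 + j624160 → |·| ≈ 1.6372e+06, ∠ ≈ 157.59°
|T| = 12500000 / 1.6372e+06 ≈ 7.635
Gain = 20 log₁₀(7.635) ≈ 17.66 dB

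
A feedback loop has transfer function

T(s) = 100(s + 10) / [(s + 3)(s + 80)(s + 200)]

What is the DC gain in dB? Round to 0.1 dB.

-33.6 dB

T(0) = 100·10 / (3·80·200) ≈ 0.020833
20 log₁₀(0.020833) ≈ -33.62 dB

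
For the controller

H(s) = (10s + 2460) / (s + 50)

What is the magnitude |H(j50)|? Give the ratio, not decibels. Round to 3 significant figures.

35.5

Substitute s = j50:
Numerator: 10(j50) + 2460 = 2460 + j500
Denominator: (j50) + 50 = 50 + j50
|N| = √(2460² + 500²) ≈ 2510.3, ∠N ≈ 11.49°
|D| = √(50² + 50²) ≈ 70.711, ∠D ≈ 45.00°
|H| = 2510.3 / 70.711 ≈ 35.501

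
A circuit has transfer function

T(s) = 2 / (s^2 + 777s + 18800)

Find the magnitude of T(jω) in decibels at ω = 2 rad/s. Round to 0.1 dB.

Substitute s = j2:
Numerator: 2 = 2 + j0
Denominator: (j2)^2 + 777(j2) + 18800 = 18796 + j1554
|N| = √(2² + 0²) ≈ 2, ∠N ≈ 0.00°
|D| = √(18796² + 1554²) ≈ 18860, ∠D ≈ 4.73°
|T| = 2 / 18860 ≈ 0.00010604
Gain = 20 log₁₀(0.00010604) ≈ -79.49 dB

-79.5 dB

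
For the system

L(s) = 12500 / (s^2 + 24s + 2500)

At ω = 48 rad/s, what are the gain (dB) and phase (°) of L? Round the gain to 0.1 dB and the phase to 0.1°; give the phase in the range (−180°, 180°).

At s = jω = j48:
quadratic: (j48)² + 24·j48 + 2500 = 196 + j1152 → |·| ≈ 1168.6, ∠ ≈ 80.34°
|L| = 12500 / 1168.6 ≈ 10.697
Gain = 20 log₁₀(10.697) ≈ 20.59 dB
∠L = 0.00° − 80.34° = -80.34°

20.6 dB, -80.3°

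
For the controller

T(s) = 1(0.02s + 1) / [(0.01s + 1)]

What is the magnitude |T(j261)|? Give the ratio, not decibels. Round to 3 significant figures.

At ω = 261 rad/s:
zero (1 + j261·0.02) = 1 + j5.22 → |·| ≈ 5.3149, ∠ ≈ 79.16°
pole (1 + j261·0.01) = 1 + j2.61 → |·| ≈ 2.795, ∠ ≈ 69.04°
|T| = 1 · 5.3149 / (2.795) ≈ 1.9016

1.90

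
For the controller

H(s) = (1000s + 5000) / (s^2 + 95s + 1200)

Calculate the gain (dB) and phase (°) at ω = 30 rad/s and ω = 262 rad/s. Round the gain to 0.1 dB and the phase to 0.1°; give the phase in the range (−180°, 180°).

ω = 30: 20.5 dB, -3.5°; ω = 262: 11.2 dB, -70.8°

Substitute s = j30:
Numerator: 1000(j30) + 5000 = 5000 + j30000
Denominator: (j30)^2 + 95(j30) + 1200 = 300 + j2850
|N| = √(5000² + 30000²) ≈ 30414, ∠N ≈ 80.54°
|D| = √(300² + 2850²) ≈ 2865.7, ∠D ≈ 83.99°
|H| = 30414 / 2865.7 ≈ 10.613
Gain = 20 log₁₀(10.613) ≈ 20.52 dB
∠H = 80.54° − 83.99° = -3.45°

Substitute s = j262:
Numerator: 1000(j262) + 5000 = 5000 + j262000
Denominator: (j262)^2 + 95(j262) + 1200 = -67444 + j24890
|N| = √(5000² + 262000²) ≈ 2.6205e+05, ∠N ≈ 88.91°
|D| = √(67444² + 24890²) ≈ 71890, ∠D ≈ 159.74°
|H| = 2.6205e+05 / 71890 ≈ 3.6452
Gain = 20 log₁₀(3.6452) ≈ 11.23 dB
∠H = 88.91° − 159.74° = -70.83°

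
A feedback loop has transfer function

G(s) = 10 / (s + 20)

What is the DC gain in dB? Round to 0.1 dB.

G(0) = 10 / (20) = 0.5
20 log₁₀(0.5) ≈ -6.02 dB

-6.0 dB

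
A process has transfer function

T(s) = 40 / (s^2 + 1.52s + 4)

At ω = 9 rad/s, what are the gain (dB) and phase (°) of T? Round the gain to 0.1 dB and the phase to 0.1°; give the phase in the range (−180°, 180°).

-5.8 dB, -169.9°

At s = jω = j9:
quadratic: (j9)² + 1.52·j9 + 4 = -77 + j13.68 → |·| ≈ 78.206, ∠ ≈ 169.93°
|T| = 40 / 78.206 ≈ 0.51147
Gain = 20 log₁₀(0.51147) ≈ -5.82 dB
∠T = 0.00° − 169.93° = -169.93°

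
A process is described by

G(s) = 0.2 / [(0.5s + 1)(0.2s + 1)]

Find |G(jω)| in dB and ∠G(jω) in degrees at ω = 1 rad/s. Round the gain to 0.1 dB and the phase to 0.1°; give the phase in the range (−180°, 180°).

-15.1 dB, -37.9°

At ω = 1 rad/s:
pole (1 + j1·0.5) = 1 + j0.5 → |·| ≈ 1.118, ∠ ≈ 26.57°
pole (1 + j1·0.2) = 1 + j0.2 → |·| ≈ 1.0198, ∠ ≈ 11.31°
|G| = 0.2 · 1 / (1.118 · 1.0198) ≈ 0.17542
Gain = 20 log₁₀(0.17542) ≈ -15.12 dB
∠G = (0°) − (26.57° + 11.31°) = -37.88°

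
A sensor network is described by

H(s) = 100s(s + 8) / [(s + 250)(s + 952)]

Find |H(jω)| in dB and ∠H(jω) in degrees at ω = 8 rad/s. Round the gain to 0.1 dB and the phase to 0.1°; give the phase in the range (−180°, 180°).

At s = jω = j8:
zero (s+8): 8 + j8 → |·| = √(8²+8²) = √128 ≈ 11.314, ∠ = arctan(8/8) ≈ 45.00°
zero at origin: s = j8 → |·| = 8, ∠ = 90.00°
pole (s+250): 250 + j8 → |·| = √(250²+8²) = √62564 ≈ 250.13, ∠ = arctan(8/250) ≈ 1.83°
pole (s+952): 952 + j8 → |·| = √(952²+8²) = √906368 ≈ 952.03, ∠ = arctan(8/952) ≈ 0.48°
|H| = 100 · 90.512 / 2.3813e+05 ≈ 0.038009
Gain = 20 log₁₀(0.038009) ≈ -28.40 dB
∠H = 135.00° − 2.31° = 132.69°

-28.4 dB, 132.7°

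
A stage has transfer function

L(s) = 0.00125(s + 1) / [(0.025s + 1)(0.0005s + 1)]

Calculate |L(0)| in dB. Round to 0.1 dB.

-58.1 dB

L(0) = 0.00125 · 1 / 1 = 0.00125
20 log₁₀(0.00125) ≈ -58.06 dB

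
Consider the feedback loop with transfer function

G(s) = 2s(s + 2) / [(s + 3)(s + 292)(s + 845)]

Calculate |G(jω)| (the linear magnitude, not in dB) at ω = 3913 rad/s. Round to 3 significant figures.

0.000498

At s = jω = j3913:
zero (s+2): 2 + j3913 → |·| = √(2²+3913²) = √15311573 ≈ 3913, ∠ = arctan(3913/2) ≈ 89.97°
zero at origin: s = j3913 → |·| = 3913, ∠ = 90.00°
pole (s+3): 3 + j3913 → |·| = √(3²+3913²) = √15311578 ≈ 3913, ∠ = arctan(3913/3) ≈ 89.96°
pole (s+292): 292 + j3913 → |·| = √(292²+3913²) = √15396833 ≈ 3923.9, ∠ = arctan(3913/292) ≈ 85.73°
pole (s+845): 845 + j3913 → |·| = √(845²+3913²) = √16025594 ≈ 4003.2, ∠ = arctan(3913/845) ≈ 77.81°
|G| = 2 · 1.5312e+07 / 6.1466e+10 ≈ 0.00049823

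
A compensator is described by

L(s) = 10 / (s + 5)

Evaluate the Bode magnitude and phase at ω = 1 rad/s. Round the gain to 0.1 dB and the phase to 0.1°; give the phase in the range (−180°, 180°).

5.9 dB, -11.3°

At s = jω = j1:
pole (s+5): 5 + j1 → |·| = √(5²+1²) = √26 ≈ 5.099, ∠ = arctan(1/5) ≈ 11.31°
|L| = 10 / 5.099 ≈ 1.9612
Gain = 20 log₁₀(1.9612) ≈ 5.85 dB
∠L = 0.00° − 11.31° = -11.31°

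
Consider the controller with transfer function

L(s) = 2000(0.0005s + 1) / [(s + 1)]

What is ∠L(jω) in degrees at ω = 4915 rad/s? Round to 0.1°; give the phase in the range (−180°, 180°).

At ω = 4915 rad/s:
zero (1 + j4915·0.0005) = 1 + j2.4575 → |·| ≈ 2.6532, ∠ ≈ 67.86°
pole (1 + j4915·1) = 1 + j4915 → |·| ≈ 4915, ∠ ≈ 89.99°
∠L = (67.86°) − (89.99°) = -22.13°

-22.1°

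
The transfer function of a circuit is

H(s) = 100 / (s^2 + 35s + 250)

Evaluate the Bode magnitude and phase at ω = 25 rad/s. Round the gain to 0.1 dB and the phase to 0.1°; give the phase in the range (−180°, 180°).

-19.6 dB, -113.2°

Substitute s = j25:
Numerator: 100 = 100 + j0
Denominator: (j25)^2 + 35(j25) + 250 = -375 + j875
|N| = √(100² + 0²) ≈ 100, ∠N ≈ 0.00°
|D| = √(375² + 875²) ≈ 951.97, ∠D ≈ 113.20°
|H| = 100 / 951.97 ≈ 0.10505
Gain = 20 log₁₀(0.10505) ≈ -19.57 dB
∠H = 0.00° − 113.20° = -113.20°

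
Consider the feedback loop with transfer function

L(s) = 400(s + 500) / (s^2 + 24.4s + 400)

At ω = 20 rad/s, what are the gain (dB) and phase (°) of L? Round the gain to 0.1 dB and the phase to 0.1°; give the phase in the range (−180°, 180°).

At s = jω = j20:
zero (s+500): 500 + j20 → |·| = √(500²+20²) = √250400 ≈ 500.4, ∠ = arctan(20/500) ≈ 2.29°
quadratic: (j20)² + 24.4·j20 + 400 = 0 + j488 → |·| ≈ 488, ∠ ≈ 90.00°
|L| = 400 · 500.4 / 488 ≈ 410.16
Gain = 20 log₁₀(410.16) ≈ 52.26 dB
∠L = 2.29° − 90.00° = -87.71°

52.3 dB, -87.7°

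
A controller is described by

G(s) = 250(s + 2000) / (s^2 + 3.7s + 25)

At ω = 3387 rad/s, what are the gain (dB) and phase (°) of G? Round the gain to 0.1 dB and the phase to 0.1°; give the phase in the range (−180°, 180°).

-21.3 dB, -120.5°

At s = jω = j3387:
zero (s+2000): 2000 + j3387 → |·| = √(2000²+3387²) = √15471769 ≈ 3933.4, ∠ = arctan(3387/2000) ≈ 59.44°
quadratic: (j3387)² + 3.7·j3387 + 25 = -11471744 + j12531.9 → |·| ≈ 1.1472e+07, ∠ ≈ 179.94°
|G| = 250 · 3933.4 / 1.1472e+07 ≈ 0.085717
Gain = 20 log₁₀(0.085717) ≈ -21.34 dB
∠G = 59.44° − 179.94° = -120.50°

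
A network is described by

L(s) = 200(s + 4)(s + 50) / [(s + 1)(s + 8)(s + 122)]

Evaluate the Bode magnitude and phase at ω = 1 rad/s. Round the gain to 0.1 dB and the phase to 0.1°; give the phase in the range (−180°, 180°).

At s = jω = j1:
zero (s+4): 4 + j1 → |·| = √(4²+1²) = √17 ≈ 4.1231, ∠ = arctan(1/4) ≈ 14.04°
zero (s+50): 50 + j1 → |·| = √(50²+1²) = √2501 ≈ 50.01, ∠ = arctan(1/50) ≈ 1.15°
pole (s+1): 1 + j1 → |·| = √(1²+1²) = √2 ≈ 1.4142, ∠ = arctan(1/1) ≈ 45.00°
pole (s+8): 8 + j1 → |·| = √(8²+1²) = √65 ≈ 8.0623, ∠ = arctan(1/8) ≈ 7.13°
pole (s+122): 122 + j1 → |·| = √(122²+1²) = √14885 ≈ 122, ∠ = arctan(1/122) ≈ 0.47°
|L| = 200 · 206.2 / 1391 ≈ 29.648
Gain = 20 log₁₀(29.648) ≈ 29.44 dB
∠L = 15.19° − 52.60° = -37.41°

29.4 dB, -37.4°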